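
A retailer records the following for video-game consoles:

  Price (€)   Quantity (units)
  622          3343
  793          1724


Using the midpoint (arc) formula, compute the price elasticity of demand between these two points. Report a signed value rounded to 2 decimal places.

%ΔQ = (1724 − 3343) / [(3343 + 1724)/2] = -1619/2533.5 = -0.639036…
%ΔP = (793 − 622) / [(622 + 793)/2] = 171/707.5 = 0.241696…
Arc Ed = %ΔQ / %ΔP = (-1619/2533.5) / (171/707.5) = -2.6439…

-2.64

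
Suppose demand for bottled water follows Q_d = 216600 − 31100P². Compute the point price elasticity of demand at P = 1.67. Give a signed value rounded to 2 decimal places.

dQ_d/dP = −2·31100·P = -103874. At P = 1.67, Q_d = 129865.21.
Ed = (dQ_d/dP)·(P/Q_d) = (-103874) × (1.67/129865.21) = -1.3357…

-1.34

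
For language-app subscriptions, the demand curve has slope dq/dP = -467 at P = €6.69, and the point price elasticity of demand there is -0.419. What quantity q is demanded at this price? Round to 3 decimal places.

7456.396

Ed = (dq/dP)·(P/q) ⇒ q = (dq/dP)·P/Ed = (-467)·6.69/(-0.419) = 7456.39618…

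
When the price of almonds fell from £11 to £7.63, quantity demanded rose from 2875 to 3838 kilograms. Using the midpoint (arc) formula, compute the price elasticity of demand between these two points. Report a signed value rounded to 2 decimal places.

-0.79

%ΔQ = (3838 − 2875) / [(2875 + 3838)/2] = 963/3356.5 = 0.286906…
%ΔP = (7.63 − 11) / [(11 + 7.63)/2] = -3.37/9.315 = -0.361782…
Arc Ed = %ΔQ / %ΔP = (963/3356.5) / (-3.37/9.315) = -0.7930…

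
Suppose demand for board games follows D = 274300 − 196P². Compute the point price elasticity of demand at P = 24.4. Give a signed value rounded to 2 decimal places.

dD/dP = −2·196·P = -9564.8. At P = 24.4, D = 157609.44.
Ed = (dD/dP)·(P/D) = (-9564.8) × (24.4/157609.44) = -1.4807…

-1.48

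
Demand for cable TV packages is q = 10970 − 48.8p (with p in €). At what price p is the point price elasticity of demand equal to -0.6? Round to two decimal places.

84.30

Ed = −48.8p/(10970 − 48.8p). Set this equal to -0.6:
48.8p = 0.6·(10970 − 48.8p) ⇒ 48.8p(1 + 0.6) = 0.6·10970
p = 0.6·10970 / (48.8·1.6) = 84.2981…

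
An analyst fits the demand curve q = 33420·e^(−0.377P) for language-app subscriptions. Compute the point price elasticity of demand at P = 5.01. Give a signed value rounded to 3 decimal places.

-1.889

dq/dP = −0.377·q = -1905.75. At P = 5.01, q = 5055.03.
Ed = (dq/dP)·(P/q) = (-1905.75) × (5.01/5055.03) = -1.88877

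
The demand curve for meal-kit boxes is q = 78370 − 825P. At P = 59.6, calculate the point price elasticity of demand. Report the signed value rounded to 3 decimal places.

-1.684

dq/dP = −825. At P = 59.6, q = 78370 − 825(59.6) = 29200.
Ed = (dq/dP)·(P/q) = −825 × (59.6/29200) = -1.68390…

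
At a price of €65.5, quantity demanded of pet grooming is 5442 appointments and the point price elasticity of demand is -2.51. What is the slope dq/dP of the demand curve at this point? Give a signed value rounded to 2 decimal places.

Ed = (dq/dP)·(P/q) ⇒ dq/dP = Ed·q/P = (-2.51)·5442/65.5 = -208.5407…

-208.54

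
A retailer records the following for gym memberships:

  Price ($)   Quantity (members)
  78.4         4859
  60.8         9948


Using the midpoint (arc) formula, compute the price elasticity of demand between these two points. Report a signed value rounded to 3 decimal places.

%ΔQ = (9948 − 4859) / [(4859 + 9948)/2] = 5089/7403.5 = 0.687377…
%ΔP = (60.8 − 78.4) / [(78.4 + 60.8)/2] = -17.6/69.6 = -0.252873…
Arc Ed = %ΔQ / %ΔP = (5089/7403.5) / (-17.6/69.6) = -2.71826…

-2.718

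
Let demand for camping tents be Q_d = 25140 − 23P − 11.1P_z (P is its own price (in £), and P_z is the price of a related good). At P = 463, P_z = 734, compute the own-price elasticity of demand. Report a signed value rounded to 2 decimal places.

-1.68

At the given values, Q_d = 25140 − 23(463) − 11.1(734) = 6343.6.
∂Q_d/∂P = −23.
E = (-23) × (463/6343.6) = -1.6786…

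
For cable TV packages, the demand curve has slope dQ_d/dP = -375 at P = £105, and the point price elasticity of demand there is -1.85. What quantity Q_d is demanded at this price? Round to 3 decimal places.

Ed = (dQ_d/dP)·(P/Q_d) ⇒ Q_d = (dQ_d/dP)·P/Ed = (-375)·105/(-1.85) = 21283.78378…

21283.784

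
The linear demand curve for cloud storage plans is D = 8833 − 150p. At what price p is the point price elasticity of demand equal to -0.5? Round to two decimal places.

19.63

Ed = −150p/(8833 − 150p). Set this equal to -0.5:
150p = 0.5·(8833 − 150p) ⇒ 150p(1 + 0.5) = 0.5·8833
p = 0.5·8833 / (150·1.5) = 19.6288…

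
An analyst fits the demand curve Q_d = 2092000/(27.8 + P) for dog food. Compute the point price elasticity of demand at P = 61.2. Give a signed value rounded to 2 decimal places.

dQ_d/dP = −2092000/(27.8 + P)² = -264.108. At P = 61.2, Q_d = 23505.6.
Ed = (dQ_d/dP)·(P/Q_d) = (-264.108) × (61.2/23505.6) = -0.6876…

-0.69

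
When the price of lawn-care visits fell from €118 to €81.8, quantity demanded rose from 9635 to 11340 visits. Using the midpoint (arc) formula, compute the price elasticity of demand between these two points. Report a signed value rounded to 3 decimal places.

-0.449

%ΔQ = (11340 − 9635) / [(9635 + 11340)/2] = 1705/10487.5 = 0.162574…
%ΔP = (81.8 − 118) / [(118 + 81.8)/2] = -36.2/99.9 = -0.362362…
Arc Ed = %ΔQ / %ΔP = (1705/10487.5) / (-36.2/99.9) = -0.44865…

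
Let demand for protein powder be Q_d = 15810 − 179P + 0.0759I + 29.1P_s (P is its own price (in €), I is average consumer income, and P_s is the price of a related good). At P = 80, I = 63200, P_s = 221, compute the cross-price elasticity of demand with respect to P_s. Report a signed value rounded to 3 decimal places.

At the given values, Q_d = 15810 − 179(80) + 0.0759(63200) + 29.1(221) = 12717.98.
∂Q_d/∂P_s = 29.1.
E = (29.1) × (221/12717.98) = 0.50566…

0.506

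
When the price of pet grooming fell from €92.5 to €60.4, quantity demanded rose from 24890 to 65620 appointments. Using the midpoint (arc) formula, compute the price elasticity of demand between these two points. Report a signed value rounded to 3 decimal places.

%ΔQ = (65620 − 24890) / [(24890 + 65620)/2] = 40730/45255 = 0.900011…
%ΔP = (60.4 − 92.5) / [(92.5 + 60.4)/2] = -32.1/76.45 = -0.419882…
Arc Ed = %ΔQ / %ΔP = (40730/45255) / (-32.1/76.45) = -2.14348…

-2.143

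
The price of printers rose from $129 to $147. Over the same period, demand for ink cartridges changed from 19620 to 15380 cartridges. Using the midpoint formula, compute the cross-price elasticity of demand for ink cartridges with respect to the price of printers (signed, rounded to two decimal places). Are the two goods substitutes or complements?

-1.86; complements

%ΔQ_{ink cartridges} = (15380 − 19620)/avg = -4240/17500 = -0.242285…
%ΔP_{printers} = (147 − 129)/avg = 18/138 = 0.130434…
E_cross = (-4240/17500) / (18/138) = -1.8575…
E_cross < 0 ⇒ the goods are complements.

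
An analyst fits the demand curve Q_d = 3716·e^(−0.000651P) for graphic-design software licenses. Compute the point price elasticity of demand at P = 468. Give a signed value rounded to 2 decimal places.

dQ_d/dP = −0.000651·Q_d = -1.78378. At P = 468, Q_d = 2740.06.
Ed = (dQ_d/dP)·(P/Q_d) = (-1.78378) × (468/2740.06) = -0.3046…

-0.30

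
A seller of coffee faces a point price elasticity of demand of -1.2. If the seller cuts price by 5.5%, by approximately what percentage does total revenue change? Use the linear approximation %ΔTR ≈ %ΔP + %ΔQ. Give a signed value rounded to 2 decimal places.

+1.10%

%ΔQ ≈ Ed × %ΔP = (-1.2) × (-5.5%) = +6.6000%
%ΔTR ≈ %ΔP + %ΔQ = (-5.5%) + (+6.6000%) = +1.1000%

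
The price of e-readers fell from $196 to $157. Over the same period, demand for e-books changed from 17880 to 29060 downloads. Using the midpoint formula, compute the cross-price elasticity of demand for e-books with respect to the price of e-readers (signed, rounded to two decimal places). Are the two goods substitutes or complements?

%ΔQ_{e-books} = (29060 − 17880)/avg = 11180/23470 = 0.476352…
%ΔP_{e-readers} = (157 − 196)/avg = -39/176.5 = -0.220963…
E_cross = (11180/23470) / (-39/176.5) = -2.1558…
E_cross < 0 ⇒ the goods are complements.

-2.16; complements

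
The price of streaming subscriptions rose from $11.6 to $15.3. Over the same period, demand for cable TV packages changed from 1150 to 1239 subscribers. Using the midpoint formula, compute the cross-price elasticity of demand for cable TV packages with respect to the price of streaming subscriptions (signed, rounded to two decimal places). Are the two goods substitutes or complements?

0.27; substitutes

%ΔQ_{cable TV packages} = (1239 − 1150)/avg = 89/1194.5 = 0.074508…
%ΔP_{streaming subscriptions} = (15.3 − 11.6)/avg = 3.7/13.45 = 0.275092…
E_cross = (89/1194.5) / (3.7/13.45) = 0.2708…
E_cross > 0 ⇒ the goods are substitutes.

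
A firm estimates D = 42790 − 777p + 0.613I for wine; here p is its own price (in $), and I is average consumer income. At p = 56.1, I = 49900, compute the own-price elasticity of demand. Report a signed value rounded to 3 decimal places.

At the given values, D = 42790 − 777(56.1) + 0.613(49900) = 29789.
∂D/∂p = −777.
E = (-777) × (56.1/29789) = -1.46328…

-1.463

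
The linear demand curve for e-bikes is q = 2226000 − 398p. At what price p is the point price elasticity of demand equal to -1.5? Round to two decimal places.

3355.78

Ed = −398p/(2226000 − 398p). Set this equal to -1.5:
398p = 1.5·(2226000 − 398p) ⇒ 398p(1 + 1.5) = 1.5·2226000
p = 1.5·2226000 / (398·2.5) = 3355.7788…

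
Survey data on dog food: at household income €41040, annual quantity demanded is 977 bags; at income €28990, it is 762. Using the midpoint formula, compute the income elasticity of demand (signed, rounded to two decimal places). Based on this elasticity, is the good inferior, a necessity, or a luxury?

0.72; necessity

%ΔQ = (762 − 977)/[( 977 + 762)/2] = -215/869.5 = -0.247268…
%ΔIncome = (28990 − 41040)/[( 41040 + 28990)/2] = -12050/35015 = -0.344138…
E_income = (-215/869.5) / (-12050/35015) = 0.7185…
0 < E_income < 1 ⇒ normal good, necessity.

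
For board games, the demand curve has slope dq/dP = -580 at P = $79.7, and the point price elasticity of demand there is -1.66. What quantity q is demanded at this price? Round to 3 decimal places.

27846.988

Ed = (dq/dP)·(P/q) ⇒ q = (dq/dP)·P/Ed = (-580)·79.7/(-1.66) = 27846.98795…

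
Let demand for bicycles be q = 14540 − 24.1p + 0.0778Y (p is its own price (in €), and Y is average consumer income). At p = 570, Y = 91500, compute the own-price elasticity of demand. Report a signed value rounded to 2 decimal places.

At the given values, q = 14540 − 24.1(570) + 0.0778(91500) = 7921.7.
∂q/∂p = −24.1.
E = (-24.1) × (570/7921.7) = -1.7340…

-1.73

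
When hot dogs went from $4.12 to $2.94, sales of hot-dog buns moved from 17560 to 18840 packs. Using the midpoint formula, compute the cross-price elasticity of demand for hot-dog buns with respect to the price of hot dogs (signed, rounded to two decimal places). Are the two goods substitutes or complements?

%ΔQ_{hot-dog buns} = (18840 − 17560)/avg = 1280/18200 = 0.070329…
%ΔP_{hot dogs} = (2.94 − 4.12)/avg = -1.18/3.53 = -0.334277…
E_cross = (1280/18200) / (-1.18/3.53) = -0.2103…
E_cross < 0 ⇒ the goods are complements.

-0.21; complements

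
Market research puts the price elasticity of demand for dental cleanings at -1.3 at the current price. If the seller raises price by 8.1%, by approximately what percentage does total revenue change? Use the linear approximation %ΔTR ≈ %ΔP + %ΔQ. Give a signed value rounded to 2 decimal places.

%ΔQ ≈ Ed × %ΔP = (-1.3) × (+8.1%) = -10.5300%
%ΔTR ≈ %ΔP + %ΔQ = (+8.1%) + (-10.5300%) = -2.4300%

-2.43%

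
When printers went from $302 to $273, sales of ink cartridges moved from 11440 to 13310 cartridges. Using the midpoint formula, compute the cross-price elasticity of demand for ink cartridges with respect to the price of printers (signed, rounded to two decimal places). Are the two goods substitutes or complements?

%ΔQ_{ink cartridges} = (13310 − 11440)/avg = 1870/12375 = 0.151111…
%ΔP_{printers} = (273 − 302)/avg = -29/287.5 = -0.100869…
E_cross = (1870/12375) / (-29/287.5) = -1.4980…
E_cross < 0 ⇒ the goods are complements.

-1.50; complements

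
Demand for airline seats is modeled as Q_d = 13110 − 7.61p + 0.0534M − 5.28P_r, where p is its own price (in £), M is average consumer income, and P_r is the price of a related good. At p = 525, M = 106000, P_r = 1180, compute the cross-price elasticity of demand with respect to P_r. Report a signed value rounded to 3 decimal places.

-0.729

At the given values, Q_d = 13110 − 7.61(525) + 0.0534(106000) − 5.28(1180) = 8544.75.
∂Q_d/∂P_r = -5.28.
E = (-5.28) × (1180/8544.75) = -0.72914…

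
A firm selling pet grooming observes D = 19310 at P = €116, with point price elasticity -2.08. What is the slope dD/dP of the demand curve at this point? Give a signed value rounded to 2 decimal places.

-346.25

Ed = (dD/dP)·(P/D) ⇒ dD/dP = Ed·D/P = (-2.08)·19310/116 = -346.2482…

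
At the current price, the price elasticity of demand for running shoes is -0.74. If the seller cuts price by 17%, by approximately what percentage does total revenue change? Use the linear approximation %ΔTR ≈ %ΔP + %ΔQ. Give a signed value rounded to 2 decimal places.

-4.42%

%ΔQ ≈ Ed × %ΔP = (-0.74) × (-17%) = +12.5800%
%ΔTR ≈ %ΔP + %ΔQ = (-17%) + (+12.5800%) = -4.4200%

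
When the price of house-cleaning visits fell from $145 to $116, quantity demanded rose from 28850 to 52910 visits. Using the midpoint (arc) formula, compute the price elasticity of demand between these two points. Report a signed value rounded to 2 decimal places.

-2.65

%ΔQ = (52910 − 28850) / [(28850 + 52910)/2] = 24060/40880 = 0.588551…
%ΔP = (116 − 145) / [(145 + 116)/2] = -29/130.5 = -0.222222…
Arc Ed = %ΔQ / %ΔP = (24060/40880) / (-29/130.5) = -2.6484…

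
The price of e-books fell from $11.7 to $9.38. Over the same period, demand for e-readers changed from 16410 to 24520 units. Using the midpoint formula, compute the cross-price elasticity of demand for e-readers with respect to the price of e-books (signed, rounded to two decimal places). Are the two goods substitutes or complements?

-1.80; complements

%ΔQ_{e-readers} = (24520 − 16410)/avg = 8110/20465 = 0.396286…
%ΔP_{e-books} = (9.38 − 11.7)/avg = -2.32/10.54 = -0.220113…
E_cross = (8110/20465) / (-2.32/10.54) = -1.8003…
E_cross < 0 ⇒ the goods are complements.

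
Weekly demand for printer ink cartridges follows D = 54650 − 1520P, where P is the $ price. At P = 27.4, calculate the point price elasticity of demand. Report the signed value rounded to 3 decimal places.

-3.203

dD/dP = −1520. At P = 27.4, D = 54650 − 1520(27.4) = 13002.
Ed = (dD/dP)·(P/D) = −1520 × (27.4/13002) = -3.20319…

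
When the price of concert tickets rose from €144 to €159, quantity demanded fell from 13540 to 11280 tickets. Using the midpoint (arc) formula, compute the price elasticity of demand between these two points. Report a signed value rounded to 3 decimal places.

%ΔQ = (11280 − 13540) / [(13540 + 11280)/2] = -2260/12410 = -0.182111…
%ΔP = (159 − 144) / [(144 + 159)/2] = 15/151.5 = 0.099009…
Arc Ed = %ΔQ / %ΔP = (-2260/12410) / (15/151.5) = -1.83932…

-1.839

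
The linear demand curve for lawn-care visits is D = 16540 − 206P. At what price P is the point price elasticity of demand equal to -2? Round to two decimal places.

Ed = −206P/(16540 − 206P). Set this equal to -2:
206P = 2·(16540 − 206P) ⇒ 206P(1 + 2) = 2·16540
P = 2·16540 / (206·3) = 53.5275…

53.53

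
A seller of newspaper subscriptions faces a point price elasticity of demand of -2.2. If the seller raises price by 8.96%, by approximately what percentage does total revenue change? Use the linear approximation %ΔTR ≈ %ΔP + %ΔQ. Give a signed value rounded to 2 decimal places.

%ΔQ ≈ Ed × %ΔP = (-2.2) × (+8.96%) = -19.7120%
%ΔTR ≈ %ΔP + %ΔQ = (+8.96%) + (-19.7120%) = -10.7520%

-10.75%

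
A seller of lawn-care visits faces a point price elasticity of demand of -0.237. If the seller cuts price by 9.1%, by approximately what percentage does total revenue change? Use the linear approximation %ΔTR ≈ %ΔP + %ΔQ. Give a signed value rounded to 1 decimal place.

%ΔQ ≈ Ed × %ΔP = (-0.237) × (-9.1%) = +2.1567%
%ΔTR ≈ %ΔP + %ΔQ = (-9.1%) + (+2.1567%) = -6.9433%

-6.9%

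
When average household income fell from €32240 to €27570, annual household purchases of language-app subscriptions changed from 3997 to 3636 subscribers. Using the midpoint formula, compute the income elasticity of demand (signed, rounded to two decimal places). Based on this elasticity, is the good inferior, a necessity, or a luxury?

0.61; necessity

%ΔQ = (3636 − 3997)/[( 3997 + 3636)/2] = -361/3816.5 = -0.094589…
%ΔIncome = (27570 − 32240)/[( 32240 + 27570)/2] = -4670/29905 = -0.156161…
E_income = (-361/3816.5) / (-4670/29905) = 0.6057…
0 < E_income < 1 ⇒ normal good, necessity.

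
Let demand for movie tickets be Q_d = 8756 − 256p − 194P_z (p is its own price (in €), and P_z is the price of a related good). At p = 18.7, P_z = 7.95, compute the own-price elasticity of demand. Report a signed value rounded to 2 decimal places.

At the given values, Q_d = 8756 − 256(18.7) − 194(7.95) = 2426.5.
∂Q_d/∂p = −256.
E = (-256) × (18.7/2426.5) = -1.9728…

-1.97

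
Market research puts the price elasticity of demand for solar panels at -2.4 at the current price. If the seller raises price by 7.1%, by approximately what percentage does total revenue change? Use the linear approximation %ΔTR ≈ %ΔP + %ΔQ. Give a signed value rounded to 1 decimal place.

%ΔQ ≈ Ed × %ΔP = (-2.4) × (+7.1%) = -17.0400%
%ΔTR ≈ %ΔP + %ΔQ = (+7.1%) + (-17.0400%) = -9.9400%

-9.9%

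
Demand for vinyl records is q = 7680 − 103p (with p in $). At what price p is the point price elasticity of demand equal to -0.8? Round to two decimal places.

Ed = −103p/(7680 − 103p). Set this equal to -0.8:
103p = 0.8·(7680 − 103p) ⇒ 103p(1 + 0.8) = 0.8·7680
p = 0.8·7680 / (103·1.8) = 33.1391…

33.14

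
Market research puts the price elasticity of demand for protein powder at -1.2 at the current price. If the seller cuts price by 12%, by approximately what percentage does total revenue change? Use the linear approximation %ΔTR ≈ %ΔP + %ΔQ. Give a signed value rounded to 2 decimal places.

%ΔQ ≈ Ed × %ΔP = (-1.2) × (-12%) = +14.4000%
%ΔTR ≈ %ΔP + %ΔQ = (-12%) + (+14.4000%) = +2.4000%

+2.40%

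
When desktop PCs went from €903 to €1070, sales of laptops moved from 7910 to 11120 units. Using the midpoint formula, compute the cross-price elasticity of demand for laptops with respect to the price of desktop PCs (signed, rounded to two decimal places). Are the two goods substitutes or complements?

1.99; substitutes

%ΔQ_{laptops} = (11120 − 7910)/avg = 3210/9515 = 0.337362…
%ΔP_{desktop PCs} = (1070 − 903)/avg = 167/986.5 = 0.169285…
E_cross = (3210/9515) / (167/986.5) = 1.9928…
E_cross > 0 ⇒ the goods are substitutes.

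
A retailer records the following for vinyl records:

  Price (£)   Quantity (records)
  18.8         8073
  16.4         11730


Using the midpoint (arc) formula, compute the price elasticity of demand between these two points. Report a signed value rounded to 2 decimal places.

-2.71

%ΔQ = (11730 − 8073) / [(8073 + 11730)/2] = 3657/9901.5 = 0.369337…
%ΔP = (16.4 − 18.8) / [(18.8 + 16.4)/2] = -2.4/17.6 = -0.136363…
Arc Ed = %ΔQ / %ΔP = (3657/9901.5) / (-2.4/17.6) = -2.7084…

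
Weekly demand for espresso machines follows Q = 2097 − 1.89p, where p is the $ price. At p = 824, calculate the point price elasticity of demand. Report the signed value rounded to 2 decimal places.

dQ/dp = −1.89. At p = 824, Q = 2097 − 1.89(824) = 539.64.
Ed = (dQ/dp)·(p/Q) = −1.89 × (824/539.64) = -2.8859…

-2.89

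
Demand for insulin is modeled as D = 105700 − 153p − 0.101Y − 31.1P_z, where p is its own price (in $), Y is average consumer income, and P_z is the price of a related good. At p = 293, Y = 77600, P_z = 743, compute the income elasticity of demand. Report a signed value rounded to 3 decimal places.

At the given values, D = 105700 − 153(293) − 0.101(77600) − 31.1(743) = 29926.1.
∂D/∂Y = -0.101.
E = (-0.101) × (77600/29926.1) = -0.26189…

-0.262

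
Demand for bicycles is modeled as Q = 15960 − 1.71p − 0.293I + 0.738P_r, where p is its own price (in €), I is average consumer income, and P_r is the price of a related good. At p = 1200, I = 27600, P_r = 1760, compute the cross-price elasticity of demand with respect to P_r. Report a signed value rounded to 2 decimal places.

0.18

At the given values, Q = 15960 − 1.71(1200) − 0.293(27600) + 0.738(1760) = 7120.08.
∂Q/∂P_r = 0.738.
E = (0.738) × (1760/7120.08) = 0.1824…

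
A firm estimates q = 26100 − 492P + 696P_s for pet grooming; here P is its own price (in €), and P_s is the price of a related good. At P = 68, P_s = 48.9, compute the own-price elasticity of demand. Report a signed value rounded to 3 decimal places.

-1.254

At the given values, q = 26100 − 492(68) + 696(48.9) = 26678.4.
∂q/∂P = −492.
E = (-492) × (68/26678.4) = -1.25404…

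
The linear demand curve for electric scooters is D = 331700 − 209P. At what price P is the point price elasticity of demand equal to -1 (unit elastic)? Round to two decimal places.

Ed = −209P/(331700 − 209P). Set this equal to -1:
209P = 1·(331700 − 209P) ⇒ 209P(1 + 1) = 1·331700
P = 1·331700 / (209·2) = 793.5406…

793.54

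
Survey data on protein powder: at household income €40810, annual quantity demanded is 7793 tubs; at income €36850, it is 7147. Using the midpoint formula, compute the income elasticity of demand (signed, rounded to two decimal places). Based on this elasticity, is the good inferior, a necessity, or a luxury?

%ΔQ = (7147 − 7793)/[( 7793 + 7147)/2] = -646/7470 = -0.086479…
%ΔIncome = (36850 − 40810)/[( 40810 + 36850)/2] = -3960/38830 = -0.101983…
E_income = (-646/7470) / (-3960/38830) = 0.8479…
0 < E_income < 1 ⇒ normal good, necessity.

0.85; necessity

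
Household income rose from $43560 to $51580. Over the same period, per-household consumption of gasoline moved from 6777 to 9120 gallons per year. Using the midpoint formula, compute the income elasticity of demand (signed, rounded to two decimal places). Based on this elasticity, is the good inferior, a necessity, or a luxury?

1.75; luxury

%ΔQ = (9120 − 6777)/[( 6777 + 9120)/2] = 2343/7948.5 = 0.294772…
%ΔIncome = (51580 − 43560)/[( 43560 + 51580)/2] = 8020/47570 = 0.168593…
E_income = (2343/7948.5) / (8020/47570) = 1.7484…
E_income > 1 ⇒ normal good, luxury.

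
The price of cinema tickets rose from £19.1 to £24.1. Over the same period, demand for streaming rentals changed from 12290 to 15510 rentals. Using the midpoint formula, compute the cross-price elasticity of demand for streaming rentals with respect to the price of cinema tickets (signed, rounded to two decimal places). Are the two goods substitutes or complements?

%ΔQ_{streaming rentals} = (15510 − 12290)/avg = 3220/13900 = 0.231654…
%ΔP_{cinema tickets} = (24.1 − 19.1)/avg = 5/21.6 = 0.231481…
E_cross = (3220/13900) / (5/21.6) = 1.0007…
E_cross > 0 ⇒ the goods are substitutes.

1.00; substitutes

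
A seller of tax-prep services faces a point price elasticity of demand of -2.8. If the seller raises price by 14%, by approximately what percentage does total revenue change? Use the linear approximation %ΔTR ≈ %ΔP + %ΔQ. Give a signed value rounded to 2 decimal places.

%ΔQ ≈ Ed × %ΔP = (-2.8) × (+14%) = -39.2000%
%ΔTR ≈ %ΔP + %ΔQ = (+14%) + (-39.2000%) = -25.2000%

-25.20%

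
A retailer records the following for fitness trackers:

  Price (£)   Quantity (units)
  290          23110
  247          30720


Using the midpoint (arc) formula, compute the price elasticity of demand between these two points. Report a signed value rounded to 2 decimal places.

%ΔQ = (30720 − 23110) / [(23110 + 30720)/2] = 7610/26915 = 0.282741…
%ΔP = (247 − 290) / [(290 + 247)/2] = -43/268.5 = -0.160148…
Arc Ed = %ΔQ / %ΔP = (7610/26915) / (-43/268.5) = -1.7654…

-1.77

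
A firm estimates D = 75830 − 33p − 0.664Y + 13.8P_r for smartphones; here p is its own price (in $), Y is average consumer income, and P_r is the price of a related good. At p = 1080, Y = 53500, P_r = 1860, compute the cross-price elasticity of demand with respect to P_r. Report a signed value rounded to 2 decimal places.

0.85

At the given values, D = 75830 − 33(1080) − 0.664(53500) + 13.8(1860) = 30334.
∂D/∂P_r = 13.8.
E = (13.8) × (1860/30334) = 0.8461…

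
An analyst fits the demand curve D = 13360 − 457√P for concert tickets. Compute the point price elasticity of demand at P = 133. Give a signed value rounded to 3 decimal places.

-0.326

dD/dP = −457/(2√P) = -19.8135. At P = 133, D = 8089.62.
Ed = (dD/dP)·(P/D) = (-19.8135) × (133/8089.62) = -0.32574…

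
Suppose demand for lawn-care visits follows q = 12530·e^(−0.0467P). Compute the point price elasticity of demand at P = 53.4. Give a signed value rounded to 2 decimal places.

dq/dP = −0.0467·q = -48.3318. At P = 53.4, q = 1034.94.
Ed = (dq/dP)·(P/q) = (-48.3318) × (53.4/1034.94) = -2.4937…

-2.49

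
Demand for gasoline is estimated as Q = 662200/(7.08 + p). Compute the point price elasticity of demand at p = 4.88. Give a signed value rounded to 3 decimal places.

-0.408

dQ/dp = −662200/(7.08 + p)² = -4629.42. At p = 4.88, Q = 55367.9.
Ed = (dQ/dp)·(p/Q) = (-4629.42) × (4.88/55367.9) = -0.40802…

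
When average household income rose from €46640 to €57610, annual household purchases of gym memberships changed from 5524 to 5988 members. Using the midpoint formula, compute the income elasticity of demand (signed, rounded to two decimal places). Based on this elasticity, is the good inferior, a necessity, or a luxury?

0.38; necessity

%ΔQ = (5988 − 5524)/[( 5524 + 5988)/2] = 464/5756 = 0.080611…
%ΔIncome = (57610 − 46640)/[( 46640 + 57610)/2] = 10970/52125 = 0.210455…
E_income = (464/5756) / (10970/52125) = 0.3830…
0 < E_income < 1 ⇒ normal good, necessity.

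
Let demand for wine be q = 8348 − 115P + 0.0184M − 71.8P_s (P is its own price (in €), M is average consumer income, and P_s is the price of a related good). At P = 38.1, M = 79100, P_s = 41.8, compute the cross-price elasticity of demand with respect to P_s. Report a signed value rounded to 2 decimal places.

At the given values, q = 8348 − 115(38.1) + 0.0184(79100) − 71.8(41.8) = 2420.7.
∂q/∂P_s = -71.8.
E = (-71.8) × (41.8/2420.7) = -1.2398…

-1.24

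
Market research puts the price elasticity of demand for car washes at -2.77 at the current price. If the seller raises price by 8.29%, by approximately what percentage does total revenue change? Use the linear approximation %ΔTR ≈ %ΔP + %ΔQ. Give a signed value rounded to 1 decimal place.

-14.7%

%ΔQ ≈ Ed × %ΔP = (-2.77) × (+8.29%) = -22.9633%
%ΔTR ≈ %ΔP + %ΔQ = (+8.29%) + (-22.9633%) = -14.6733%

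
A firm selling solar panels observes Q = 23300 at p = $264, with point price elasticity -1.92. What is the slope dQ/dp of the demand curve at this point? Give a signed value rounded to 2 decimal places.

-169.45

Ed = (dQ/dp)·(p/Q) ⇒ dQ/dp = Ed·Q/p = (-1.92)·23300/264 = -169.4545…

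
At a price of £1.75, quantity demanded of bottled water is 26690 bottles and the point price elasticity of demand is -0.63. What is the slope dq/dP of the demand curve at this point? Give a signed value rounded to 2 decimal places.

Ed = (dq/dP)·(P/q) ⇒ dq/dP = Ed·q/P = (-0.63)·26690/1.75 = -9608.4

-9608.40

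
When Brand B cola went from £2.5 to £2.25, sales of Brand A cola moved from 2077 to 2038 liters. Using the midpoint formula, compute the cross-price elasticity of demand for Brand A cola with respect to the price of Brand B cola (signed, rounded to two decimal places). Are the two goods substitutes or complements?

0.18; substitutes

%ΔQ_{Brand A cola} = (2038 − 2077)/avg = -39/2057.5 = -0.018955…
%ΔP_{Brand B cola} = (2.25 − 2.5)/avg = -0.25/2.375 = -0.105263…
E_cross = (-39/2057.5) / (-0.25/2.375) = 0.1800…
E_cross > 0 ⇒ the goods are substitutes.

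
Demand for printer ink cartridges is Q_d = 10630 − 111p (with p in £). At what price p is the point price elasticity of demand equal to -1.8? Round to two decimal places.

Ed = −111p/(10630 − 111p). Set this equal to -1.8:
111p = 1.8·(10630 − 111p) ⇒ 111p(1 + 1.8) = 1.8·10630
p = 1.8·10630 / (111·2.8) = 61.5637…

61.56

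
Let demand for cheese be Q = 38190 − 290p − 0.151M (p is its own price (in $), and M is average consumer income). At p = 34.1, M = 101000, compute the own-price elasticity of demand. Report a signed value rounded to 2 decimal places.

At the given values, Q = 38190 − 290(34.1) − 0.151(101000) = 13050.
∂Q/∂p = −290.
E = (-290) × (34.1/13050) = -0.7577…

-0.76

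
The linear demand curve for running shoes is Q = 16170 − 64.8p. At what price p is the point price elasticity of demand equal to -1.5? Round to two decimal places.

Ed = −64.8p/(16170 − 64.8p). Set this equal to -1.5:
64.8p = 1.5·(16170 − 64.8p) ⇒ 64.8p(1 + 1.5) = 1.5·16170
p = 1.5·16170 / (64.8·2.5) = 149.7222…

149.72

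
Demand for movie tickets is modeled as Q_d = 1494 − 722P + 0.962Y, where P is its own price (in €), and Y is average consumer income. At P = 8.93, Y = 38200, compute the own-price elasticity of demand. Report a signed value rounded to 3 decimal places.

-0.203

At the given values, Q_d = 1494 − 722(8.93) + 0.962(38200) = 31794.94.
∂Q_d/∂P = −722.
E = (-722) × (8.93/31794.94) = -0.20278…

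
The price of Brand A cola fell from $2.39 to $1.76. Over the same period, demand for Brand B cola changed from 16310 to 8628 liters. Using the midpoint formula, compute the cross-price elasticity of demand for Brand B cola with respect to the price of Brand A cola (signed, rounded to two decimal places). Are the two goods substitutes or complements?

2.03; substitutes

%ΔQ_{Brand B cola} = (8628 − 16310)/avg = -7682/12469 = -0.616087…
%ΔP_{Brand A cola} = (1.76 − 2.39)/avg = -0.63/2.075 = -0.303614…
E_cross = (-7682/12469) / (-0.63/2.075) = 2.0291…
E_cross > 0 ⇒ the goods are substitutes.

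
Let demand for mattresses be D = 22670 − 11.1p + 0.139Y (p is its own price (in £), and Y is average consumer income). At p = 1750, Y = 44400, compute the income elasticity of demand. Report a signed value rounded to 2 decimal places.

At the given values, D = 22670 − 11.1(1750) + 0.139(44400) = 9416.6.
∂D/∂Y = 0.139.
E = (0.139) × (44400/9416.6) = 0.6553…

0.66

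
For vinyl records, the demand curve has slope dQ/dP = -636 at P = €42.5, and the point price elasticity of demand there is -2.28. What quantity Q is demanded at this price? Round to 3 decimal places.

Ed = (dQ/dP)·(P/Q) ⇒ Q = (dQ/dP)·P/Ed = (-636)·42.5/(-2.28) = 11855.26315…

11855.263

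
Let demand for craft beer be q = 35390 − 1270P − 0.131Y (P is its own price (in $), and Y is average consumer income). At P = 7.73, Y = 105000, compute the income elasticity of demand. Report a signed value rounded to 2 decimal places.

At the given values, q = 35390 − 1270(7.73) − 0.131(105000) = 11817.9.
∂q/∂Y = -0.131.
E = (-0.131) × (105000/11817.9) = -1.1639…

-1.16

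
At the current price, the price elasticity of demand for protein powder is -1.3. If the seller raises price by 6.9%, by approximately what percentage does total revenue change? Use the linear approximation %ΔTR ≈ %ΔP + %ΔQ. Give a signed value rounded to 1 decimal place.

-2.1%

%ΔQ ≈ Ed × %ΔP = (-1.3) × (+6.9%) = -8.9700%
%ΔTR ≈ %ΔP + %ΔQ = (+6.9%) + (-8.9700%) = -2.0700%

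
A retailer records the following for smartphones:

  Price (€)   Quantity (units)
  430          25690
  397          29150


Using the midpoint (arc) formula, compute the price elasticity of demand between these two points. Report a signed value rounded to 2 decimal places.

-1.58

%ΔQ = (29150 − 25690) / [(25690 + 29150)/2] = 3460/27420 = 0.126185…
%ΔP = (397 − 430) / [(430 + 397)/2] = -33/413.5 = -0.079806…
Arc Ed = %ΔQ / %ΔP = (3460/27420) / (-33/413.5) = -1.5811…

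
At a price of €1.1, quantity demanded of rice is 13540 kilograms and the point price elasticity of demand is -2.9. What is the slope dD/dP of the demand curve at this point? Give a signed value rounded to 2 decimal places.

Ed = (dD/dP)·(P/D) ⇒ dD/dP = Ed·D/P = (-2.9)·13540/1.1 = -35696.3636…

-35696.36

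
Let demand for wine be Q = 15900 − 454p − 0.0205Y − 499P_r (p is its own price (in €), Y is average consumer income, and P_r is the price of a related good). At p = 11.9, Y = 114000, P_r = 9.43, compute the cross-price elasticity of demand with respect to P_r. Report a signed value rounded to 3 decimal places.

-1.362

At the given values, Q = 15900 − 454(11.9) − 0.0205(114000) − 499(9.43) = 3454.83.
∂Q/∂P_r = -499.
E = (-499) × (9.43/3454.83) = -1.36202…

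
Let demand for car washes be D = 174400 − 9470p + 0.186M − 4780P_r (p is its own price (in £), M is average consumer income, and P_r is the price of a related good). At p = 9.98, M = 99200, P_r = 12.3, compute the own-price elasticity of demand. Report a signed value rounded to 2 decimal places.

At the given values, D = 174400 − 9470(9.98) + 0.186(99200) − 4780(12.3) = 39546.6.
∂D/∂p = −9470.
E = (-9470) × (9.98/39546.6) = -2.3898…

-2.39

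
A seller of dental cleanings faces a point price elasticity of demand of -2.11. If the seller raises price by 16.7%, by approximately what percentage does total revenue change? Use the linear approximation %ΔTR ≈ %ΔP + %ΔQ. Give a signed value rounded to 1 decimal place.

-18.5%

%ΔQ ≈ Ed × %ΔP = (-2.11) × (+16.7%) = -35.2370%
%ΔTR ≈ %ΔP + %ΔQ = (+16.7%) + (-35.2370%) = -18.5370%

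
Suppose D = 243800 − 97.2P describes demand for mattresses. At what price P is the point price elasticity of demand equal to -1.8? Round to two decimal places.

Ed = −97.2P/(243800 − 97.2P). Set this equal to -1.8:
97.2P = 1.8·(243800 − 97.2P) ⇒ 97.2P(1 + 1.8) = 1.8·243800
P = 1.8·243800 / (97.2·2.8) = 1612.4338…

1612.43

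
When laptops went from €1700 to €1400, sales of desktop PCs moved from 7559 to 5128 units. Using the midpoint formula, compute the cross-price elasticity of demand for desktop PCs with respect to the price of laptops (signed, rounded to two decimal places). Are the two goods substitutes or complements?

1.98; substitutes

%ΔQ_{desktop PCs} = (5128 − 7559)/avg = -2431/6343.5 = -0.383226…
%ΔP_{laptops} = (1400 − 1700)/avg = -300/1550 = -0.193548…
E_cross = (-2431/6343.5) / (-300/1550) = 1.9800…
E_cross > 0 ⇒ the goods are substitutes.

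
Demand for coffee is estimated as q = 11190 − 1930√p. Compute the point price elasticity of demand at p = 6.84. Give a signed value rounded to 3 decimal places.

-0.411

dq/dp = −1930/(2√p) = -368.977. At p = 6.84, q = 6142.4.
Ed = (dq/dp)·(p/q) = (-368.977) × (6.84/6142.4) = -0.41088…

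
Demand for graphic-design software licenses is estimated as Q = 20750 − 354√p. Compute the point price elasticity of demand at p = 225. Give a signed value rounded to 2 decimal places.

dQ/dp = −354/(2√p) = -11.8. At p = 225, Q = 15440.
Ed = (dQ/dp)·(p/Q) = (-11.8) × (225/15440) = -0.1719…

-0.17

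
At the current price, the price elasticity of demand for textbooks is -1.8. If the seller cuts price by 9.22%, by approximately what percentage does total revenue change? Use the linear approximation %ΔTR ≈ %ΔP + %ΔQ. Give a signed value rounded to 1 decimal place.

%ΔQ ≈ Ed × %ΔP = (-1.8) × (-9.22%) = +16.5960%
%ΔTR ≈ %ΔP + %ΔQ = (-9.22%) + (+16.5960%) = +7.3760%

+7.4%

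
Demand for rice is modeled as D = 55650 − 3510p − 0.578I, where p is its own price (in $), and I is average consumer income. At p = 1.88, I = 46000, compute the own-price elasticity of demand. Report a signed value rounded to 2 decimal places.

-0.29

At the given values, D = 55650 − 3510(1.88) − 0.578(46000) = 22463.2.
∂D/∂p = −3510.
E = (-3510) × (1.88/22463.2) = -0.2937…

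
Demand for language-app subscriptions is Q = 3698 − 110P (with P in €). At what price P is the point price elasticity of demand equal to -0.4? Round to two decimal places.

Ed = −110P/(3698 − 110P). Set this equal to -0.4:
110P = 0.4·(3698 − 110P) ⇒ 110P(1 + 0.4) = 0.4·3698
P = 0.4·3698 / (110·1.4) = 9.6051…

9.61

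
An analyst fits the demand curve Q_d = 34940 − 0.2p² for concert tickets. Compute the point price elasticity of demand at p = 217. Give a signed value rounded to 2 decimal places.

dQ_d/dp = −2·0.2·p = -86.8. At p = 217, Q_d = 25522.2.
Ed = (dQ_d/dp)·(p/Q_d) = (-86.8) × (217/25522.2) = -0.7380…

-0.74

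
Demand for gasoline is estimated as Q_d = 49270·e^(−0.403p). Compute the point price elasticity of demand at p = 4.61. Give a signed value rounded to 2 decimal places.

dQ_d/dp = −0.403·Q_d = -3097.72. At p = 4.61, Q_d = 7686.65.
Ed = (dQ_d/dp)·(p/Q_d) = (-3097.72) × (4.61/7686.65) = -1.8578…

-1.86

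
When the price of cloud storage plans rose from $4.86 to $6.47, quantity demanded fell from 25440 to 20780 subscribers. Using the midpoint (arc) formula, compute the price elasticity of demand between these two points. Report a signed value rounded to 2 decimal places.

%ΔQ = (20780 − 25440) / [(25440 + 20780)/2] = -4660/23110 = -0.201644…
%ΔP = (6.47 − 4.86) / [(4.86 + 6.47)/2] = 1.61/5.665 = 0.284201…
Arc Ed = %ΔQ / %ΔP = (-4660/23110) / (1.61/5.665) = -0.7095…

-0.71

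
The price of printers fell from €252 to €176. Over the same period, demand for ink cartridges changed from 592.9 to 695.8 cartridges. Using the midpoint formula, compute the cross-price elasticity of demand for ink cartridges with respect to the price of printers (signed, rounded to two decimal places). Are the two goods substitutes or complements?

-0.45; complements

%ΔQ_{ink cartridges} = (695.8 − 592.9)/avg = 102.9/644.35 = 0.159695…
%ΔP_{printers} = (176 − 252)/avg = -76/214 = -0.355140…
E_cross = (102.9/644.35) / (-76/214) = -0.4496…
E_cross < 0 ⇒ the goods are complements.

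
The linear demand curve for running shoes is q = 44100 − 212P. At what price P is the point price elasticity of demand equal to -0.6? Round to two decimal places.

78.01

Ed = −212P/(44100 − 212P). Set this equal to -0.6:
212P = 0.6·(44100 − 212P) ⇒ 212P(1 + 0.6) = 0.6·44100
P = 0.6·44100 / (212·1.6) = 78.0070…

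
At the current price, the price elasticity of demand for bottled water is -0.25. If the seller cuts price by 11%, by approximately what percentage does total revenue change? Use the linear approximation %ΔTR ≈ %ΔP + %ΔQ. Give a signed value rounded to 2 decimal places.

%ΔQ ≈ Ed × %ΔP = (-0.25) × (-11%) = +2.7500%
%ΔTR ≈ %ΔP + %ΔQ = (-11%) + (+2.7500%) = -8.2500%

-8.25%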